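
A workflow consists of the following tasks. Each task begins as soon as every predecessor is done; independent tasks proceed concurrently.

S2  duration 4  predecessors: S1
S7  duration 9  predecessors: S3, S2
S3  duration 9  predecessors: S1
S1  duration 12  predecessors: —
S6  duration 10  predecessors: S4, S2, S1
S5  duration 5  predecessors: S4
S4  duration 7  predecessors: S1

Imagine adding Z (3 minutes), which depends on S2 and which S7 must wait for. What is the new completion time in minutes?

Originally the project takes 30 minutes.
With Z inserted, S7 now waits for max(S3, S2, Z).
New critical path: S1→S3→S7 = 12+9+9 = 30 ⇒ 30 minutes.

30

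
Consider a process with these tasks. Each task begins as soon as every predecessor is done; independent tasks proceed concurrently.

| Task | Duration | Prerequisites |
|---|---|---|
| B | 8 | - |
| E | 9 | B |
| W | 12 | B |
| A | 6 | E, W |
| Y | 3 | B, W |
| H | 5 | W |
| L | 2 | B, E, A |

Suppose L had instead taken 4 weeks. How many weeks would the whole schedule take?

30

Baseline: B→W→A→L = 8+12+6+2 = 28 → 28 weeks.
Since L is critical, the +2 change carries straight to that chain (now 30 weeks).
The critical path is still B→W→A→L; finish is now 30 weeks.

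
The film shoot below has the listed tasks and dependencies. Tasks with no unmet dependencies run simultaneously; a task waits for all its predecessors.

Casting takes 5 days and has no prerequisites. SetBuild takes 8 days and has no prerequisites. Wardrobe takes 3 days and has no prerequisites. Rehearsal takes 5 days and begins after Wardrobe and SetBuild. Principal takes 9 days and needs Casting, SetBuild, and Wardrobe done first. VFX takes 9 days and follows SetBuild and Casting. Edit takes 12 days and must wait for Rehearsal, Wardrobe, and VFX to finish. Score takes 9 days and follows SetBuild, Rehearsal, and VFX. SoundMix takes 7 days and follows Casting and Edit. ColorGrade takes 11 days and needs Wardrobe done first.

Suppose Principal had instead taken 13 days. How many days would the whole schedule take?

The binding path is SetBuild→VFX→Edit→SoundMix = 8+9+12+7 = 36; finish at 36 days.
Principal has 19 days of float (longest path through it is 17).
That remains the longest chain; total 36 days.

36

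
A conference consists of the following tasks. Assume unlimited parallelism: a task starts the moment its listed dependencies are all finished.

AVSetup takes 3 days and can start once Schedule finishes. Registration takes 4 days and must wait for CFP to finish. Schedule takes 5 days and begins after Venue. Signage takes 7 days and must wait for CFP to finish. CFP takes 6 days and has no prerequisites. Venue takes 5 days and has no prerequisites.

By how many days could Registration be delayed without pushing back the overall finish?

Venue→Schedule→AVSetup = 5+5+3 = 13 sets the makespan at 13 days.
The longest chain containing Registration totals 10 days.
Slack of Registration = 9 − 6 = 3 days.

3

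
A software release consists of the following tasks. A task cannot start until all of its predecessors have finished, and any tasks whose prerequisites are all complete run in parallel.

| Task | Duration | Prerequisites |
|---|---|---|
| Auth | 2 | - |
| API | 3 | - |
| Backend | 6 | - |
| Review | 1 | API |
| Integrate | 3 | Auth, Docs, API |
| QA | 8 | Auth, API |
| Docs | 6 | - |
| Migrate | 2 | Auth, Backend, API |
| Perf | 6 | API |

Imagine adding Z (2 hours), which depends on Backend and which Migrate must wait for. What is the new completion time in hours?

Originally the schedule takes 11 hours.
With Z inserted, Migrate now waits for max(Auth, Backend, API, Z).
New critical path: API→QA = 3+8 = 11 ⇒ 11 hours.

11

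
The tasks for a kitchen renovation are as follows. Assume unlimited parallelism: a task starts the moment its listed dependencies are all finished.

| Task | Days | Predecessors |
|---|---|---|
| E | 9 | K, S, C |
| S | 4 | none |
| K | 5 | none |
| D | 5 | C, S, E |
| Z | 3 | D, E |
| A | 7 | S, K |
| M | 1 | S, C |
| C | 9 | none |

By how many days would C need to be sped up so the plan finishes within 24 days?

Current finish: 26 days; target: 24.
C is on every critical path, so each day cut from C cuts the finish by one (this holds down to a finish of 22).
Need 26 − 24 = 2 days off C → C becomes 7 days, finish becomes 24.

2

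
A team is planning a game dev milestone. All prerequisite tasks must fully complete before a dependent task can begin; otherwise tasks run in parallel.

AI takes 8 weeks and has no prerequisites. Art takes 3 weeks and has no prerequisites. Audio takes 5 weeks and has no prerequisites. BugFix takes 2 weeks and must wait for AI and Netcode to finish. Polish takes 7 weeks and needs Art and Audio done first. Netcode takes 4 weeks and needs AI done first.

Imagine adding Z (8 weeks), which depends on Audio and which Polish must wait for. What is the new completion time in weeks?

Originally the job takes 14 weeks.
With Z inserted, Polish now waits for max(Art, Audio, Z).
New critical path: Audio→Z→Polish = 5+8+7 = 20 ⇒ 20 weeks.

20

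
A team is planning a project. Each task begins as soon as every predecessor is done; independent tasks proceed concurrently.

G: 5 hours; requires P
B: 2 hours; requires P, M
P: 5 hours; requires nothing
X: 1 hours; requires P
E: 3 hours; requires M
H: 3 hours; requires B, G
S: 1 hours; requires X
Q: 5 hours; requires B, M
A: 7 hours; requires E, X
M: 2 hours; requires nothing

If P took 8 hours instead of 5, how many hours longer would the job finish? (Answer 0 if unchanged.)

Actual critical path: P→G→H = 5+5+3 = 13 ⇒ 13 hours.
P lies on that path, so at 8 hours the path becomes 16 hours.
The critical path is still P→G→H; finish is now 16 hours.
Change in finish: 16 − 13 = +3 hours.

3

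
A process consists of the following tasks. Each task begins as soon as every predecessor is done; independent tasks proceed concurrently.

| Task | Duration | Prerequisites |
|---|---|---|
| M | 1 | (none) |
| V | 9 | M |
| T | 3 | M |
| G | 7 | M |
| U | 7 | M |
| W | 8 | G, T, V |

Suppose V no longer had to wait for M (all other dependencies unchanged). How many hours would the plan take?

17

With the dependency in place, M→V→W = 1+9+8 = 18 sets the finish at 18 hours.
Without M→V, V's earliest start moves from 1 to 0.
The longest chain is now V→W = 9+8 = 17, so the plan takes 17 hours.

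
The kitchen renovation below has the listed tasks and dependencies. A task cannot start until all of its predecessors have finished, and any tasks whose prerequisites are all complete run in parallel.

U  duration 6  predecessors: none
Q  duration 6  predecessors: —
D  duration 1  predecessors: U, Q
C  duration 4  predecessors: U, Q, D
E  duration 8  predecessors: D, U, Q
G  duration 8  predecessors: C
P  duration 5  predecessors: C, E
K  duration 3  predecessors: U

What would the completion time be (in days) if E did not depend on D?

With the dependency in place, U→D→E→P = 6+1+8+5 = 20 sets the finish at 20 days.
Without D→E, E's earliest start moves from 7 to 6.
New critical path: U→D→C→G = 6+1+4+8 = 19 ⇒ 19 days.

19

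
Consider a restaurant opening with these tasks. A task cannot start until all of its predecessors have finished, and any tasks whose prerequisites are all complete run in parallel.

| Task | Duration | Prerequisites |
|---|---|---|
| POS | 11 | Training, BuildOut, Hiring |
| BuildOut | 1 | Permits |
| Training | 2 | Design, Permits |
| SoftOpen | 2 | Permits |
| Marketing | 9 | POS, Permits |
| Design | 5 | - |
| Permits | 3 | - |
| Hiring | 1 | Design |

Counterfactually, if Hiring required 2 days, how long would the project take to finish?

As given, the longest chain is Design→Training→POS→Marketing = 5+2+11+9 = 27, so the finish is 27 days.
Hiring has 1 day of float (longest path through it is 26).
The binding chain switches to Design→Hiring→POS→Marketing = 5+2+11+9 = 27; finish 27 days.

27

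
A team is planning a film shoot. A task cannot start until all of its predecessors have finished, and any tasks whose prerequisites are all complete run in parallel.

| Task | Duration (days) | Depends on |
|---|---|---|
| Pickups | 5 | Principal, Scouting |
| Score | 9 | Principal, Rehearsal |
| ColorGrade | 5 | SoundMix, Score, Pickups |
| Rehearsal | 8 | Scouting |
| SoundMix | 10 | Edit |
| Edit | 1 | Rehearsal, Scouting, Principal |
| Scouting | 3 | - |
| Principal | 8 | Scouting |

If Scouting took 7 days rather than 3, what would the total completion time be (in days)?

Baseline: Scouting→Rehearsal→Edit→SoundMix→ColorGrade = 3+8+1+10+5 = 27 → 27 days.
Scouting is on the critical path; changing it to 7 makes that path 31 days.
No other chain overtakes it, so the finish is 31 days.

31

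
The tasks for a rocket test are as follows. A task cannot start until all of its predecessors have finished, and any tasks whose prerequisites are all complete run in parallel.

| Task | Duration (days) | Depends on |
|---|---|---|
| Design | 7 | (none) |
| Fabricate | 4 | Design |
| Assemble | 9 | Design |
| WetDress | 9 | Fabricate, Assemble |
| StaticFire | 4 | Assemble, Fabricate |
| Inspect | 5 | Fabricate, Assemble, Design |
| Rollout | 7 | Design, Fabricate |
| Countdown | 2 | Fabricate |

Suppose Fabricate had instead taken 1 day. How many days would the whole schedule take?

Baseline: Design→Assemble→WetDress = 7+9+9 = 25 → 25 days.
Fabricate is off the critical path — its longest chain is 20 days, giving 5 of slack.
The critical path is still Design→Assemble→WetDress; finish is now 25 days.

25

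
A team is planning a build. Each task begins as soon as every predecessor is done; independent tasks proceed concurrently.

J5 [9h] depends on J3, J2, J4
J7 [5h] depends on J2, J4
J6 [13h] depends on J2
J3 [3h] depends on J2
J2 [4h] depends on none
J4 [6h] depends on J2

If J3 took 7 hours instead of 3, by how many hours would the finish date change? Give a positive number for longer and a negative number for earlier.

As given, the longest chain is J2→J4→J5 = 4+6+9 = 19, so the finish is 19 hours.
J3 has 3 hours of float (longest path through it is 16).
New critical path: J2→J3→J5 = 4+7+9 = 20 ⇒ 20 hours.
Change in finish: 20 − 19 = +1 hours.

1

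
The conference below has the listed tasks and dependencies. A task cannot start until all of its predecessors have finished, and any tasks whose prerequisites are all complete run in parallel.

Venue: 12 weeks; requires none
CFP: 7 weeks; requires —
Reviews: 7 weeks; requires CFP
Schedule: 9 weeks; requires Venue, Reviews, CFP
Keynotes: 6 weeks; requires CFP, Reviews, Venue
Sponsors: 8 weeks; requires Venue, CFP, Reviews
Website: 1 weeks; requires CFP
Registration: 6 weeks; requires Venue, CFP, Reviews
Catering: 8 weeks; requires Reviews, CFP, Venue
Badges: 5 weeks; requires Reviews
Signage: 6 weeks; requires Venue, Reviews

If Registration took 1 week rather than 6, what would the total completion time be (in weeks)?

23

Critical path before the change: CFP→Reviews→Schedule = 7+7+9 = 23 giving 23 weeks.
Registration has 3 weeks of float (longest path through it is 20).
No other chain overtakes it, so the finish is 23 weeks.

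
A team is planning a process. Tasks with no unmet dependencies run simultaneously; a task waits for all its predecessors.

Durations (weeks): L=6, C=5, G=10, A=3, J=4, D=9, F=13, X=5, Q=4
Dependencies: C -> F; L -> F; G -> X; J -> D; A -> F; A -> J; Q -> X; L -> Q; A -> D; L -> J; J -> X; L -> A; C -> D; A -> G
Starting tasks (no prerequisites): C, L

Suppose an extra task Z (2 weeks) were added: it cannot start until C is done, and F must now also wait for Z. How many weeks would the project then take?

24

Originally the project takes 24 weeks.
With Z inserted, F now waits for max(A, C, L, Z).
New critical path: L→A→G→X = 6+3+10+5 = 24 ⇒ 24 weeks.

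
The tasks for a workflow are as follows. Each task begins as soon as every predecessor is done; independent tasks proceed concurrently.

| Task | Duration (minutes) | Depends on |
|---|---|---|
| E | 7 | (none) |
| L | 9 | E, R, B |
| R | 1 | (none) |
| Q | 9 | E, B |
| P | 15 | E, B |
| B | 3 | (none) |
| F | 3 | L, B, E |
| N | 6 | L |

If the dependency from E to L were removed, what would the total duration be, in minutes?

Before: longest chain E→L→N = 7+9+6 = 22, finish 22.
Without E→L, L's earliest start moves from 7 to 3.
After: E→P = 7+15 = 22 → 22 minutes.

22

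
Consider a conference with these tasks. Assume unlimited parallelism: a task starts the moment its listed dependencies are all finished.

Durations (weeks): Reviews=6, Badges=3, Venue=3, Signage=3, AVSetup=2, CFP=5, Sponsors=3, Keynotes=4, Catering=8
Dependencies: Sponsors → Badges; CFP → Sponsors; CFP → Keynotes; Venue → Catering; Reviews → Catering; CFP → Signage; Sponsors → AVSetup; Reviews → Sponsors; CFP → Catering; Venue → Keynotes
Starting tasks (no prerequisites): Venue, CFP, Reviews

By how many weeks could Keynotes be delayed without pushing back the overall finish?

Reviews→Catering = 6+8 = 14 sets the makespan at 14 weeks.
Longest path through Keynotes: 9 weeks (earliest finish 9, latest finish 14).
Float = 14 − 9 = 5.

5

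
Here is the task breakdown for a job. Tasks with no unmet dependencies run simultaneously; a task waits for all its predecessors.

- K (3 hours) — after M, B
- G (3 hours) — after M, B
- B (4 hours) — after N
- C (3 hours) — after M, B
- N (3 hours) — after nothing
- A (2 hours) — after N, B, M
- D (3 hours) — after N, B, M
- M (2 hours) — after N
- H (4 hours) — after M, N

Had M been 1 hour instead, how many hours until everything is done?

10

Baseline: N→B→K = 3+4+3 = 10 → 10 hours.
The longest path through M is only 9 hours, so M has float 1.
No other chain overtakes it, so the finish is 10 hours.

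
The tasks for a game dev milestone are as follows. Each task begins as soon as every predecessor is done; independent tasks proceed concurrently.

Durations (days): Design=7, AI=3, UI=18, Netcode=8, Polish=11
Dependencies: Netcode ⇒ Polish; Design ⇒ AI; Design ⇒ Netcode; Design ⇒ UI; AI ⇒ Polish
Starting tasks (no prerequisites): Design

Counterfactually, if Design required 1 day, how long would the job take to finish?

20

As given, the longest chain is Design→Netcode→Polish = 7+8+11 = 26, so the finish is 26 days.
Design is on the critical path; changing it to 1 makes that path 20 days.
The critical path is still Design→Netcode→Polish; finish is now 20 days.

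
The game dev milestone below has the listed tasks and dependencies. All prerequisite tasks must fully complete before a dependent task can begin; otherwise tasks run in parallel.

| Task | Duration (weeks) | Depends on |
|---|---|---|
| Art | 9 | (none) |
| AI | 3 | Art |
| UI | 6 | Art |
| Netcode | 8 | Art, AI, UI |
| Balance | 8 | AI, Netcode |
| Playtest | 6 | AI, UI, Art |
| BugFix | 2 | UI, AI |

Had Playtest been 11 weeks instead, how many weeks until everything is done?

31

As given, the longest chain is Art→UI→Netcode→Balance = 9+6+8+8 = 31, so the finish is 31 weeks.
The longest path through Playtest is only 21 weeks, so Playtest has float 10.
No other chain overtakes it, so the finish is 31 weeks.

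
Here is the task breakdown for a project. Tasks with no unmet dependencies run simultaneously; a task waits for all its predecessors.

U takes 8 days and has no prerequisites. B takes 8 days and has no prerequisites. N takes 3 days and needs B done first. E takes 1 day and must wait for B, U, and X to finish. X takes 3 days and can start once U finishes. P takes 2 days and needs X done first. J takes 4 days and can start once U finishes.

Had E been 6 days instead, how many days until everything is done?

Actual critical path: U→X→P = 8+3+2 = 13 ⇒ 13 days.
The longest path through E is only 12 days, so E has float 1.
The binding chain switches to U→X→E = 8+3+6 = 17; finish 17 days.

17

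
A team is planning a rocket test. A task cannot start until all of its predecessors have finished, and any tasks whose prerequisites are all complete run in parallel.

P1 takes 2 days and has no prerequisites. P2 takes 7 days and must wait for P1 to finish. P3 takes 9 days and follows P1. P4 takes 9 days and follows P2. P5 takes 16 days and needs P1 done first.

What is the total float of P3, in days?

7

The longest chain is P1→P2→P4 = 2+7+9 = 18; overall finish 18 days.
Longest path through P3: 11 days (earliest finish 11, latest finish 18).
Slack of P3 = 9 − 2 = 7 days.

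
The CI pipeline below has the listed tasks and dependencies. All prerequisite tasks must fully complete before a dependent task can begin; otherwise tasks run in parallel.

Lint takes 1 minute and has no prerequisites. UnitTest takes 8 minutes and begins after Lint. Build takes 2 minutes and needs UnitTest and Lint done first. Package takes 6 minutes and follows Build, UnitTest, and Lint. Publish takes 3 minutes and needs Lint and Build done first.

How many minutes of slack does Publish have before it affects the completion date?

3

Lint→UnitTest→Build→Package = 1+8+2+6 = 17 sets the makespan at 17 minutes.
Longest path through Publish: 14 minutes (earliest finish 14, latest finish 17).
Slack of Publish = 14 − 11 = 3 minutes.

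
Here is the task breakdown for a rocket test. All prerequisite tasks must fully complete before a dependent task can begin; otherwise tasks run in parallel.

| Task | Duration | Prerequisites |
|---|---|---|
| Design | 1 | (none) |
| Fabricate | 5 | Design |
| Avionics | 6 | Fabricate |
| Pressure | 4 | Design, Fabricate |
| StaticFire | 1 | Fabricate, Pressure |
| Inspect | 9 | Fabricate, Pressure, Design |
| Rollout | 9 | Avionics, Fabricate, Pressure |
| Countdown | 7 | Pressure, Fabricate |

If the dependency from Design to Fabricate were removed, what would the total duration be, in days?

With the dependency in place, Design→Fabricate→Avionics→Rollout = 1+5+6+9 = 21 sets the finish at 21 days.
Without Design→Fabricate, Fabricate's earliest start moves from 1 to 0.
New critical path: Fabricate→Avionics→Rollout = 5+6+9 = 20 ⇒ 20 days.

20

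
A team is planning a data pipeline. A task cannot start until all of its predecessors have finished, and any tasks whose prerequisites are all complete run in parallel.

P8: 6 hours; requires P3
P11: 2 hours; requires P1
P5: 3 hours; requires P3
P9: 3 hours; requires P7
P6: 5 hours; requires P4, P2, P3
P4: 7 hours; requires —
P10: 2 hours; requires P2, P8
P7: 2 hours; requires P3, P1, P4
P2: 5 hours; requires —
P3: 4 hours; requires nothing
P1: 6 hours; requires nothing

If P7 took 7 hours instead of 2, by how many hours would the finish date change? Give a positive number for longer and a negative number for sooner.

5

Actual critical path: P4→P7→P9 = 7+2+3 = 12 ⇒ 12 hours.
P7 lies on that path, so at 7 hours the path becomes 17 hours.
That remains the longest chain; total 17 hours.
Change in finish: 17 − 12 = +5 hours.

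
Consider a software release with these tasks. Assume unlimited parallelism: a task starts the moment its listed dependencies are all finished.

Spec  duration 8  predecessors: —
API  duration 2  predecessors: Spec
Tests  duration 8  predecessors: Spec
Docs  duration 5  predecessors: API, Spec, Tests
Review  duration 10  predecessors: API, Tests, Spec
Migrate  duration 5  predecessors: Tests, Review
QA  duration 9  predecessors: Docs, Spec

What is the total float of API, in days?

6

Critical path: Spec→Tests→Review→Migrate = 8+8+10+5 = 31, so the finish is 31 days.
The longest chain containing API totals 25 days.
So API can slip 16 − 10 = 6 days.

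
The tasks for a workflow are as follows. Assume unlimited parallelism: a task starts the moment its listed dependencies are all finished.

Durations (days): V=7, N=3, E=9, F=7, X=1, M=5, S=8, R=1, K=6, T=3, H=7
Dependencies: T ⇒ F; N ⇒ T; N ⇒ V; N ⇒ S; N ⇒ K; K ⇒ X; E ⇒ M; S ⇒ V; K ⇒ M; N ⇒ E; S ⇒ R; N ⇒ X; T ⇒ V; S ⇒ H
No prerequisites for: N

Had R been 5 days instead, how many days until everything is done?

The binding path is N→S→H = 3+8+7 = 18; finish at 18 days.
R is off the critical path — its longest chain is 12 days, giving 6 of slack.
No other chain overtakes it, so the finish is 18 days.

18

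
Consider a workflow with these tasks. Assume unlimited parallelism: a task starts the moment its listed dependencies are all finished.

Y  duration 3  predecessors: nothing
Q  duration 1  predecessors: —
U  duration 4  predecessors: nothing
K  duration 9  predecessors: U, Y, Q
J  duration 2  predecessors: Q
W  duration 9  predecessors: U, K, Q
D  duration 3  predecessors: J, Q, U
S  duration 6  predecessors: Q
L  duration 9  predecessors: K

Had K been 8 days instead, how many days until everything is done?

21

Baseline: U→K→W = 4+9+9 = 22 → 22 days.
K is on the critical path; changing it to 8 makes that path 21 days.
No other chain overtakes it, so the finish is 21 days.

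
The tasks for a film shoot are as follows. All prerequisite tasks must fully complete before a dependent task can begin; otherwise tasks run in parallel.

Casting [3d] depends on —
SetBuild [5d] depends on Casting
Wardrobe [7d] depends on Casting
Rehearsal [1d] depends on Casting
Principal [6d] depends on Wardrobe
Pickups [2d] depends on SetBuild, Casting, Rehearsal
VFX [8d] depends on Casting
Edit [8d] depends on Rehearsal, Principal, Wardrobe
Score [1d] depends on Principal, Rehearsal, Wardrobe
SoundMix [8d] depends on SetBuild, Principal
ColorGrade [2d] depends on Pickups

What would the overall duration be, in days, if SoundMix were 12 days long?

Baseline: Casting→Wardrobe→Principal→SoundMix = 3+7+6+8 = 24 → 24 days.
SoundMix lies on that path, so at 12 days the path becomes 28 days.
No other chain overtakes it, so the finish is 28 days.

28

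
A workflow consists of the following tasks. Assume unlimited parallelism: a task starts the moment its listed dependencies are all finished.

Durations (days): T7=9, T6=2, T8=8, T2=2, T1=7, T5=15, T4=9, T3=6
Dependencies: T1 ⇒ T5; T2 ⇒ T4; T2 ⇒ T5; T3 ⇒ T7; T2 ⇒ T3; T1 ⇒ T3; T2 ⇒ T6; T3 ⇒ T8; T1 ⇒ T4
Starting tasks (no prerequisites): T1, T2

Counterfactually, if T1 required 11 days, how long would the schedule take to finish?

As given, the longest chain is T1→T3→T7 = 7+6+9 = 22, so the finish is 22 days.
T1 is on the critical path; changing it to 11 makes that path 26 days.
No other chain overtakes it, so the finish is 26 days.

26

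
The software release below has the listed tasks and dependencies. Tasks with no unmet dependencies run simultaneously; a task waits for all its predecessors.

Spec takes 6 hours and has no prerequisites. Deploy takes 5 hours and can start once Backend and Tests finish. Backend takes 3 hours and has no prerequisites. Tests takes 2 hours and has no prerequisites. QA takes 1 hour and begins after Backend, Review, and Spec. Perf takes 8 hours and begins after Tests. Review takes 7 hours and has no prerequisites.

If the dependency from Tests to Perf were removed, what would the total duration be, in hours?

8

Before: longest chain Tests→Perf = 2+8 = 10, finish 10.
Without Tests→Perf, Perf's earliest start moves from 2 to 0.
The longest chain is now Backend→Deploy = 3+5 = 8, so the job takes 8 hours.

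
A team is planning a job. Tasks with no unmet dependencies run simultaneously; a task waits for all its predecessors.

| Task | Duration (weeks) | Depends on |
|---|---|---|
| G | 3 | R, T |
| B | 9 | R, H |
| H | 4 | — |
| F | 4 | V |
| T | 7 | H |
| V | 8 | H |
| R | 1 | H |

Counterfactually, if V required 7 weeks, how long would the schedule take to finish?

As given, the longest chain is H→V→F = 4+8+4 = 16, so the finish is 16 weeks.
V is on the critical path; changing it to 7 makes that path 15 weeks.
That remains the longest chain; total 15 weeks.

15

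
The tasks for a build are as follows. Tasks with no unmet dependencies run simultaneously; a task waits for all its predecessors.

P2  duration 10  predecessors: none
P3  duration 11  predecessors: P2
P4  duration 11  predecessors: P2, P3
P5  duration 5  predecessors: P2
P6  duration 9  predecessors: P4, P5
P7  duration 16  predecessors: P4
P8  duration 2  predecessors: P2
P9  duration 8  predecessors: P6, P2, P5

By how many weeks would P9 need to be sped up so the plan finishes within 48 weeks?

1

Current finish: 49 weeks; target: 48.
P9 is on every critical path, so each week cut from P9 cuts the finish by one (this holds down to a finish of 48).
Need 49 − 48 = 1 week off P9 → P9 becomes 7 weeks, finish becomes 48.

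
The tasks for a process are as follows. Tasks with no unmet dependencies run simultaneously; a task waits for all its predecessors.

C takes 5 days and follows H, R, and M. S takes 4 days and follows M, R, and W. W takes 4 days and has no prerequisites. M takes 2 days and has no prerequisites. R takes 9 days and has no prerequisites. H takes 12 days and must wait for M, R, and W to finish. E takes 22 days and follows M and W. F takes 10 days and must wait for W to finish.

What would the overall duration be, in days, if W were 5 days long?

27

Critical path before the change: W→E = 4+22 = 26 giving 26 days.
W lies on that path, so at 5 days the path becomes 27 days.
No other chain overtakes it, so the finish is 27 days.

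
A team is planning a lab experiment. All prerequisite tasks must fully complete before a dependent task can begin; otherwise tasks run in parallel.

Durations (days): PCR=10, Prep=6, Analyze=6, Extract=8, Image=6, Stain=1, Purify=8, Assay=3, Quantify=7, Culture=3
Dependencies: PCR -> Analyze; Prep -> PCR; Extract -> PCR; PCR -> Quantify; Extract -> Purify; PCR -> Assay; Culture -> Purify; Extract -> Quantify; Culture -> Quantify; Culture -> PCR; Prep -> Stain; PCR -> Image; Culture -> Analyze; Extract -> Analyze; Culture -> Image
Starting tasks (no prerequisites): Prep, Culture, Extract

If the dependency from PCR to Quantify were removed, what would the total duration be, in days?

With the dependency in place, Extract→PCR→Quantify = 8+10+7 = 25 sets the finish at 25 days.
Without PCR→Quantify, Quantify's earliest start moves from 18 to 8.
The longest chain is now Extract→PCR→Analyze = 8+10+6 = 24, so the job takes 24 days.

24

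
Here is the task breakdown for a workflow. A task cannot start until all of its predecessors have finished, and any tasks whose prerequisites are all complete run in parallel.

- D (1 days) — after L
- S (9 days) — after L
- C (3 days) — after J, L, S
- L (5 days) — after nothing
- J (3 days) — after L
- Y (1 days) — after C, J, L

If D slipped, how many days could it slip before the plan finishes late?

L→S→C→Y = 5+9+3+1 = 18 sets the makespan at 18 days.
Longest path through D: 6 days (earliest finish 6, latest finish 18).
Slack of D = 17 − 5 = 12 days.

12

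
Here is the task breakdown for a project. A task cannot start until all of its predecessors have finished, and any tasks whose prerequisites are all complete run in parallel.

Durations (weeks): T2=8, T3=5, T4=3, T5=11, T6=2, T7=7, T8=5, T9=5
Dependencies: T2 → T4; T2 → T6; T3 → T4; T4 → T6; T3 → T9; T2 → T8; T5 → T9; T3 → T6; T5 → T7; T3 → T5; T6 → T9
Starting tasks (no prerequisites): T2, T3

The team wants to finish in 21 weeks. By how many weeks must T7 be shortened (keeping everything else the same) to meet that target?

2

Current finish: 23 weeks; target: 21.
T7 is on every critical path, so each week cut from T7 cuts the finish by one (this holds down to a finish of 21).
Need 23 − 21 = 2 weeks off T7 → T7 becomes 5 weeks, finish becomes 21.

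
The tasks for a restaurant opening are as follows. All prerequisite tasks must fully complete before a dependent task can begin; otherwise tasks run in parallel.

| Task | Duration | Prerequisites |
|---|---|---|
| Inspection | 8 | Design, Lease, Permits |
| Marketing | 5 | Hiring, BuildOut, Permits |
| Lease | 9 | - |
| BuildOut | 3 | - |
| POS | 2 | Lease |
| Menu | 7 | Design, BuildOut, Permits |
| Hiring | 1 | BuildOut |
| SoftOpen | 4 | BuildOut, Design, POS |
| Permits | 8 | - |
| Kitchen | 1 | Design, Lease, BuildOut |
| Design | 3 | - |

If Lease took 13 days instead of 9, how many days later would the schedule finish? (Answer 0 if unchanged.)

Actual critical path: Lease→Inspection = 9+8 = 17 ⇒ 17 days.
Lease is on the critical path; changing it to 13 makes that path 21 days.
No other chain overtakes it, so the finish is 21 days.
Change in finish: 21 − 17 = +4 days.

4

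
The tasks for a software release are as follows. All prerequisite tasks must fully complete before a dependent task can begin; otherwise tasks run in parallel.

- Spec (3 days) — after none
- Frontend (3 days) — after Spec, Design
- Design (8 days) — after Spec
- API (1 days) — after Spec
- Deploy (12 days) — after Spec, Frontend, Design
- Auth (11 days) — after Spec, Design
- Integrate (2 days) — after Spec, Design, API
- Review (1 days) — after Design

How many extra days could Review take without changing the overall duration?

Spec→Design→Frontend→Deploy = 3+8+3+12 = 26 sets the makespan at 26 days.
Review finishes as early as 12 and must finish by 26.
Float = 26 − 12 = 14.

14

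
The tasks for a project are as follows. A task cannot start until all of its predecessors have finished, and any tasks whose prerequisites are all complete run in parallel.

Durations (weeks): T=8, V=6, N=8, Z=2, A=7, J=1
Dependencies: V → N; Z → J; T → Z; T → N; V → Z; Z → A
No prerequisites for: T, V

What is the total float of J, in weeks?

6

T→Z→A = 8+2+7 = 17 sets the makespan at 17 weeks.
The longest chain containing J totals 11 weeks.
Slack of J = 16 − 10 = 6 weeks.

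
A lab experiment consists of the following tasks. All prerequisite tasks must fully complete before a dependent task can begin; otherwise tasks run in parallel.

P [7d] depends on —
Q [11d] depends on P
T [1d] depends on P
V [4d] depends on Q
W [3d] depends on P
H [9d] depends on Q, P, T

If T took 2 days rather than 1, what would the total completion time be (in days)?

27

Critical path before the change: P→Q→H = 7+11+9 = 27 giving 27 days.
T has 10 days of float (longest path through it is 17).
That remains the longest chain; total 27 days.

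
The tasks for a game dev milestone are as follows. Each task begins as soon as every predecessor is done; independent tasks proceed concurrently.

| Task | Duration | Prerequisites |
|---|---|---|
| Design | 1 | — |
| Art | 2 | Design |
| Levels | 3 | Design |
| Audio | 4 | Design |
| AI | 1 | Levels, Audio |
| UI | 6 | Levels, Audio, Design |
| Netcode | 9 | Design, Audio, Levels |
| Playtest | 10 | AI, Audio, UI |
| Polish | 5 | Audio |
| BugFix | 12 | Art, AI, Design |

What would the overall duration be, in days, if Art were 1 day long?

21

Actual critical path: Design→Audio→UI→Playtest = 1+4+6+10 = 21 ⇒ 21 days.
Art is off the critical path — its longest chain is 15 days, giving 6 of slack.
No other chain overtakes it, so the finish is 21 days.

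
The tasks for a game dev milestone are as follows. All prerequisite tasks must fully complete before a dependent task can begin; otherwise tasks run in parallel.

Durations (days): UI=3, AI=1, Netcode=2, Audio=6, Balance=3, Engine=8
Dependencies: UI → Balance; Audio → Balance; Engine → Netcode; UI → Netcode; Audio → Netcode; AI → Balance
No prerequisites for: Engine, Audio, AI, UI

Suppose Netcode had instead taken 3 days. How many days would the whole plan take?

11

Baseline: Engine→Netcode = 8+2 = 10 → 10 days.
Netcode is on the critical path; changing it to 3 makes that path 11 days.
The critical path is still Engine→Netcode; finish is now 11 days.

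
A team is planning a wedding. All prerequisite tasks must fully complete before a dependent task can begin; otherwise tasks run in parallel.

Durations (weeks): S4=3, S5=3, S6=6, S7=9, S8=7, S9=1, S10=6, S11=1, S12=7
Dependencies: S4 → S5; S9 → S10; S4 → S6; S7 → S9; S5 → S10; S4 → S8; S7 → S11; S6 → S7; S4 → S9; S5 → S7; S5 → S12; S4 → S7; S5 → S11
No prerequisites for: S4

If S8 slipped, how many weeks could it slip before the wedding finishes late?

15

S4→S6→S7→S9→S10 = 3+6+9+1+6 = 25 sets the makespan at 25 weeks.
The longest chain containing S8 totals 10 weeks.
Float = 25 − 10 = 15.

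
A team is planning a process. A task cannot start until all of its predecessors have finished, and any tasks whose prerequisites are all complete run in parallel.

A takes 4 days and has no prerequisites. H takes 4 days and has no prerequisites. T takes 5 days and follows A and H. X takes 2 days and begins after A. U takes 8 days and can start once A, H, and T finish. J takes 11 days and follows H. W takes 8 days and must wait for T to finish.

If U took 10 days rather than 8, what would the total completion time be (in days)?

19

Baseline: A→T→U = 4+5+8 = 17 → 17 days.
U lies on that path, so at 10 days the path becomes 19 days.
No other chain overtakes it, so the finish is 19 days.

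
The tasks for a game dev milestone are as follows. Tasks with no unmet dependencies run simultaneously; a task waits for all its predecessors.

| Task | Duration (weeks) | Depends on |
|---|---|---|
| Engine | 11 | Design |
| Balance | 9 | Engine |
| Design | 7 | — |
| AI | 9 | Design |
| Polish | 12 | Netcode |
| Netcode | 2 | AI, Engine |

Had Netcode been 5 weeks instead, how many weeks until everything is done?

35

Critical path before the change: Design→Engine→Netcode→Polish = 7+11+2+12 = 32 giving 32 weeks.
Since Netcode is critical, the +3 change carries straight to that chain (now 35 weeks).
No other chain overtakes it, so the finish is 35 weeks.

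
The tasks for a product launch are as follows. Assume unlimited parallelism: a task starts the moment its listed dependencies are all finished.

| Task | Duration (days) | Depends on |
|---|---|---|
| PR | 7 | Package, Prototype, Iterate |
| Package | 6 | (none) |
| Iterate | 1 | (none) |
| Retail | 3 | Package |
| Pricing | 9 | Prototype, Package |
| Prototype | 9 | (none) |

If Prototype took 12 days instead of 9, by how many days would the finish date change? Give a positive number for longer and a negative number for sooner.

As given, the longest chain is Prototype→Pricing = 9+9 = 18, so the finish is 18 days.
Prototype is on the critical path; changing it to 12 makes that path 21 days.
That remains the longest chain; total 21 days.
Change in finish: 21 − 18 = +3 days.

3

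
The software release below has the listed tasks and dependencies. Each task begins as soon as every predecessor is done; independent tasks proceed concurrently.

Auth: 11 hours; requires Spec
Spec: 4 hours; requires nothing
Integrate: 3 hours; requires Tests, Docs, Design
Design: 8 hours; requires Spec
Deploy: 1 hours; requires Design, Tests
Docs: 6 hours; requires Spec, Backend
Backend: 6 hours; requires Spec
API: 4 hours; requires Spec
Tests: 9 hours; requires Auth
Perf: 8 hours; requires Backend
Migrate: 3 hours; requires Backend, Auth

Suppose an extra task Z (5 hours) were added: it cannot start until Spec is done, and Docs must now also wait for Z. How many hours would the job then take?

Originally the job takes 27 hours.
With Z inserted, Docs now waits for max(Spec, Backend, Z).
New critical path: Spec→Auth→Tests→Integrate = 4+11+9+3 = 27 ⇒ 27 hours.

27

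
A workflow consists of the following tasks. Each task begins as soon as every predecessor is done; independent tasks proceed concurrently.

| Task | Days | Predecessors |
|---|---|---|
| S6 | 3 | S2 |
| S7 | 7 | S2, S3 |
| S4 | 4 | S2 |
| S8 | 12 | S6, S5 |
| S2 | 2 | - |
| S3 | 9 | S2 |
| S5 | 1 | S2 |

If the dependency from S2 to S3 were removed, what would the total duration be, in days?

17

With the dependency in place, S2→S3→S7 = 2+9+7 = 18 sets the finish at 18 days.
Without S2→S3, S3's earliest start moves from 2 to 0.
The longest chain is now S2→S6→S8 = 2+3+12 = 17, so the job takes 17 days.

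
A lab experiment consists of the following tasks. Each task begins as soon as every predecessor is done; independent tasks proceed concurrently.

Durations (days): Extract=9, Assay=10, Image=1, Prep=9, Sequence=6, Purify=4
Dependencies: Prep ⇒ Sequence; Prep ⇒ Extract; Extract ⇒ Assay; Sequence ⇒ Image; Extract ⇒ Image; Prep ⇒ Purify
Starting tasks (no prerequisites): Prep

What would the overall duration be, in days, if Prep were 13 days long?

Baseline: Prep→Extract→Assay = 9+9+10 = 28 → 28 days.
Prep lies on that path, so at 13 days the path becomes 32 days.
That remains the longest chain; total 32 days.

32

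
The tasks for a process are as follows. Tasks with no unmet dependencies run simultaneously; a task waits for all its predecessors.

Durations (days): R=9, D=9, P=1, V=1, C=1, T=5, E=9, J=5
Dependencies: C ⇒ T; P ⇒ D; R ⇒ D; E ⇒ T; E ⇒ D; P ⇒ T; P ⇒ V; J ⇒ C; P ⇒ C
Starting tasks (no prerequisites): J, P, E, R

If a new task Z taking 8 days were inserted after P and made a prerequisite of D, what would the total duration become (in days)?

18

Originally the job takes 18 days.
With Z inserted, D now waits for max(P, R, E, Z).
New critical path: P→Z→D = 1+8+9 = 18 ⇒ 18 days.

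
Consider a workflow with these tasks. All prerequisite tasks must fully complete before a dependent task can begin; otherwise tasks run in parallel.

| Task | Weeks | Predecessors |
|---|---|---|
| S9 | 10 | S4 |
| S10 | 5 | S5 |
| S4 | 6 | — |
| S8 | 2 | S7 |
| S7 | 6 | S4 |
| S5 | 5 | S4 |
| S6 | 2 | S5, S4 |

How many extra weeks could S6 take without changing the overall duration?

Critical path: S4→S5→S10 = 6+5+5 = 16, so the finish is 16 weeks.
Longest path through S6: 13 weeks (earliest finish 13, latest finish 16).
So S6 can slip 16 − 13 = 3 weeks.

3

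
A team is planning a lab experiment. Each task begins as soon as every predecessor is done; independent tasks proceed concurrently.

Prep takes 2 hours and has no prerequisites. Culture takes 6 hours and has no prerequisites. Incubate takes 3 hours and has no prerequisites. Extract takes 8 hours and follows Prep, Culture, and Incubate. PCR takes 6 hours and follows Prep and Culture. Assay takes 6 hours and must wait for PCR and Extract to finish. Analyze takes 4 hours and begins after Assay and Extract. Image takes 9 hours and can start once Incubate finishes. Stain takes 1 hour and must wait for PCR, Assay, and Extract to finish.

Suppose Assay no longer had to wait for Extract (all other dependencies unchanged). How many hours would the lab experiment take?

Before: longest chain Culture→Extract→Assay→Analyze = 6+8+6+4 = 24, finish 24.
Without Extract→Assay, Assay's earliest start moves from 14 to 12.
New critical path: Culture→PCR→Assay→Analyze = 6+6+6+4 = 22 ⇒ 22 hours.

22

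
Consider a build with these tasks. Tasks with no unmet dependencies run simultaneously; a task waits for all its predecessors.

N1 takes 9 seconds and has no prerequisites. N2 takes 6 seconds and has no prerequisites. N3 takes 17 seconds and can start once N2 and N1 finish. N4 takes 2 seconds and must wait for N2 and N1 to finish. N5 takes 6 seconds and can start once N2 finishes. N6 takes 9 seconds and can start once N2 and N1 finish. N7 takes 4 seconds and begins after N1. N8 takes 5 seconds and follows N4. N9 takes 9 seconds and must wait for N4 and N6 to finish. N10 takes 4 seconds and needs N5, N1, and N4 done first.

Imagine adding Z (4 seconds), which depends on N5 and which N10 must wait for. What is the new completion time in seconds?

Originally the plan takes 27 seconds.
With Z inserted, N10 now waits for max(N5, N1, N4, Z).
New critical path: N1→N6→N9 = 9+9+9 = 27 ⇒ 27 seconds.

27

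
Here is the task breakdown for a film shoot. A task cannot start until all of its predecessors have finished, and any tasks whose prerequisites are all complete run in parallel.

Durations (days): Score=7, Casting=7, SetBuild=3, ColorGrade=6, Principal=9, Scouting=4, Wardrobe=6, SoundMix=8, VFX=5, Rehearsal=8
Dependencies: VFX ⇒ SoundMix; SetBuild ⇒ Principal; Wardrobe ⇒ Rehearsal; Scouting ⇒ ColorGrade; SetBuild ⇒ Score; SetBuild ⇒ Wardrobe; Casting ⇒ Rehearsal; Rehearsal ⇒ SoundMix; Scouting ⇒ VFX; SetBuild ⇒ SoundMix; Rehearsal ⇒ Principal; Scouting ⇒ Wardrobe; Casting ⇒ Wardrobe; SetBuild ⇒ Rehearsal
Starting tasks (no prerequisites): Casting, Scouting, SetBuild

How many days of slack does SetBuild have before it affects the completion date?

Critical path: Casting→Wardrobe→Rehearsal→Principal = 7+6+8+9 = 30, so the finish is 30 days.
The longest chain containing SetBuild totals 26 days.
Float = 30 − 26 = 4.

4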